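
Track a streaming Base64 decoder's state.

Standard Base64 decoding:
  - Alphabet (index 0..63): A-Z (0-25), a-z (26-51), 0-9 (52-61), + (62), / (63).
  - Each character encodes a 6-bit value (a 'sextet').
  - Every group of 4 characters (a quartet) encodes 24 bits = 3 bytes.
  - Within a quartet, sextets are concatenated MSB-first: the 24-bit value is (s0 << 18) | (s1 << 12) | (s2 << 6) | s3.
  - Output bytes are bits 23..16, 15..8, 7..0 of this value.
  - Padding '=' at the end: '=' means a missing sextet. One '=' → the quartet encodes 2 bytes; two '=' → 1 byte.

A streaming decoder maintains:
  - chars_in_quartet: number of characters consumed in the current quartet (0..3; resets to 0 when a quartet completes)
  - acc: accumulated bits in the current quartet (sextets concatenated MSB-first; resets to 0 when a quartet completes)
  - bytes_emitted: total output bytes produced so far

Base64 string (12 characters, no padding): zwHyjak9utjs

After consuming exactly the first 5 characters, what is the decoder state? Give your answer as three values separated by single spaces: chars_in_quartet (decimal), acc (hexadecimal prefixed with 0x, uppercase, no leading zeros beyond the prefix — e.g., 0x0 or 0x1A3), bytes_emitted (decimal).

Answer: 1 0x23 3

Derivation:
After char 0 ('z'=51): chars_in_quartet=1 acc=0x33 bytes_emitted=0
After char 1 ('w'=48): chars_in_quartet=2 acc=0xCF0 bytes_emitted=0
After char 2 ('H'=7): chars_in_quartet=3 acc=0x33C07 bytes_emitted=0
After char 3 ('y'=50): chars_in_quartet=4 acc=0xCF01F2 -> emit CF 01 F2, reset; bytes_emitted=3
After char 4 ('j'=35): chars_in_quartet=1 acc=0x23 bytes_emitted=3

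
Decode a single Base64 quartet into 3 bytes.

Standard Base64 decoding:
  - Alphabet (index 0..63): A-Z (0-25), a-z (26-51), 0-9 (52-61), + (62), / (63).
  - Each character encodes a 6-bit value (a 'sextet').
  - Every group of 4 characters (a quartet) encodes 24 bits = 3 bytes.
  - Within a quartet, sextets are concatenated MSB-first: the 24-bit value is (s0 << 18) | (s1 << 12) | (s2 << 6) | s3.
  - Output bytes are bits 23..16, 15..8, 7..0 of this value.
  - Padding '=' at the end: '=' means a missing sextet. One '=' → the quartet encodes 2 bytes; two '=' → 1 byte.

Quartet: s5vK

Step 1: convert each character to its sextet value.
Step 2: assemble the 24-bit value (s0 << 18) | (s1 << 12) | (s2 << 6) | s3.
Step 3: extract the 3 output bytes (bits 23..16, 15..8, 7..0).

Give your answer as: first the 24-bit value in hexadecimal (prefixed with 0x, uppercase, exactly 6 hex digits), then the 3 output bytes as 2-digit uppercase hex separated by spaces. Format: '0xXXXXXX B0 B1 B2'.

Sextets: s=44, 5=57, v=47, K=10
24-bit: (44<<18) | (57<<12) | (47<<6) | 10
      = 0xB00000 | 0x039000 | 0x000BC0 | 0x00000A
      = 0xB39BCA
Bytes: (v>>16)&0xFF=B3, (v>>8)&0xFF=9B, v&0xFF=CA

Answer: 0xB39BCA B3 9B CA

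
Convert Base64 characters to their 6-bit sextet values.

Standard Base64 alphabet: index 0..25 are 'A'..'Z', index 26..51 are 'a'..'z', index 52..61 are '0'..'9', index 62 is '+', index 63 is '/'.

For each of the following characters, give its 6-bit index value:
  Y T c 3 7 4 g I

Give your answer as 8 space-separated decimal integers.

'Y': A..Z range, ord('Y') − ord('A') = 24
'T': A..Z range, ord('T') − ord('A') = 19
'c': a..z range, 26 + ord('c') − ord('a') = 28
'3': 0..9 range, 52 + ord('3') − ord('0') = 55
'7': 0..9 range, 52 + ord('7') − ord('0') = 59
'4': 0..9 range, 52 + ord('4') − ord('0') = 56
'g': a..z range, 26 + ord('g') − ord('a') = 32
'I': A..Z range, ord('I') − ord('A') = 8

Answer: 24 19 28 55 59 56 32 8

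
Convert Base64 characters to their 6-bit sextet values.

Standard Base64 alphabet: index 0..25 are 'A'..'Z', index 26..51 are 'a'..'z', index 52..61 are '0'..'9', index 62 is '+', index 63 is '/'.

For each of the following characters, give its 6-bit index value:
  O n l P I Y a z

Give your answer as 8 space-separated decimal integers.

Answer: 14 39 37 15 8 24 26 51

Derivation:
'O': A..Z range, ord('O') − ord('A') = 14
'n': a..z range, 26 + ord('n') − ord('a') = 39
'l': a..z range, 26 + ord('l') − ord('a') = 37
'P': A..Z range, ord('P') − ord('A') = 15
'I': A..Z range, ord('I') − ord('A') = 8
'Y': A..Z range, ord('Y') − ord('A') = 24
'a': a..z range, 26 + ord('a') − ord('a') = 26
'z': a..z range, 26 + ord('z') − ord('a') = 51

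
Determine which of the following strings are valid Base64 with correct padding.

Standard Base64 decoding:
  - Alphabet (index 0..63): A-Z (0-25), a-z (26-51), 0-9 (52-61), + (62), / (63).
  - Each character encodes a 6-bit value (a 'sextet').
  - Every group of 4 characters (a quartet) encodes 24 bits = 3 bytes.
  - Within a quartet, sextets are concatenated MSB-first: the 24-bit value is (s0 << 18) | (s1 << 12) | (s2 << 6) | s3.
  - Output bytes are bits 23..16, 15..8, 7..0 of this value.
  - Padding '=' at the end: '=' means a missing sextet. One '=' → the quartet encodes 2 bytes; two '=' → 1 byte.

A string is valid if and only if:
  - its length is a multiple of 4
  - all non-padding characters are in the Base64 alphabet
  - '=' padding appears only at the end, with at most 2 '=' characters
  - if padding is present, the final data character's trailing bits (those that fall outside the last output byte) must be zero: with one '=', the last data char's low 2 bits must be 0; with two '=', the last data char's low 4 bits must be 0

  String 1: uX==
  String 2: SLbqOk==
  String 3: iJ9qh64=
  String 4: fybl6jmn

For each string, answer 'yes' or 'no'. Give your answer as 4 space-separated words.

Answer: no no yes yes

Derivation:
String 1: 'uX==' → invalid (bad trailing bits)
String 2: 'SLbqOk==' → invalid (bad trailing bits)
String 3: 'iJ9qh64=' → valid
String 4: 'fybl6jmn' → valid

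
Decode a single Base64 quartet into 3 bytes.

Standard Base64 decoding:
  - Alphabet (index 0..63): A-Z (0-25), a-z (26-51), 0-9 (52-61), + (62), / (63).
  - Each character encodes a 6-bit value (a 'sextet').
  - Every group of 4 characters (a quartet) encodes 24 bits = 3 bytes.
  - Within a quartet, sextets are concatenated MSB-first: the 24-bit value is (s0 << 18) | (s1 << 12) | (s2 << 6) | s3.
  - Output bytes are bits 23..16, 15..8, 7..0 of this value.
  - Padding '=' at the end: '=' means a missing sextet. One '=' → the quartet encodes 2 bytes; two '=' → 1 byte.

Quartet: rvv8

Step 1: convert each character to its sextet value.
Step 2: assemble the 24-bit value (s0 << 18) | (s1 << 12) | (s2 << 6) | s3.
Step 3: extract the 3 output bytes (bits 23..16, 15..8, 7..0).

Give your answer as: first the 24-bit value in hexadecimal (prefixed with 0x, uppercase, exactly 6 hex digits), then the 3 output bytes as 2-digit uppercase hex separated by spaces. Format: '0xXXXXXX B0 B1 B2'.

Sextets: r=43, v=47, v=47, 8=60
24-bit: (43<<18) | (47<<12) | (47<<6) | 60
      = 0xAC0000 | 0x02F000 | 0x000BC0 | 0x00003C
      = 0xAEFBFC
Bytes: (v>>16)&0xFF=AE, (v>>8)&0xFF=FB, v&0xFF=FC

Answer: 0xAEFBFC AE FB FC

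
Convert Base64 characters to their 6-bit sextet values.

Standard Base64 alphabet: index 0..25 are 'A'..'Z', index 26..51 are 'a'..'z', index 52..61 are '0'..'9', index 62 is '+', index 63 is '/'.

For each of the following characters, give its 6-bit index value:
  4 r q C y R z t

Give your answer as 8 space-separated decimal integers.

'4': 0..9 range, 52 + ord('4') − ord('0') = 56
'r': a..z range, 26 + ord('r') − ord('a') = 43
'q': a..z range, 26 + ord('q') − ord('a') = 42
'C': A..Z range, ord('C') − ord('A') = 2
'y': a..z range, 26 + ord('y') − ord('a') = 50
'R': A..Z range, ord('R') − ord('A') = 17
'z': a..z range, 26 + ord('z') − ord('a') = 51
't': a..z range, 26 + ord('t') − ord('a') = 45

Answer: 56 43 42 2 50 17 51 45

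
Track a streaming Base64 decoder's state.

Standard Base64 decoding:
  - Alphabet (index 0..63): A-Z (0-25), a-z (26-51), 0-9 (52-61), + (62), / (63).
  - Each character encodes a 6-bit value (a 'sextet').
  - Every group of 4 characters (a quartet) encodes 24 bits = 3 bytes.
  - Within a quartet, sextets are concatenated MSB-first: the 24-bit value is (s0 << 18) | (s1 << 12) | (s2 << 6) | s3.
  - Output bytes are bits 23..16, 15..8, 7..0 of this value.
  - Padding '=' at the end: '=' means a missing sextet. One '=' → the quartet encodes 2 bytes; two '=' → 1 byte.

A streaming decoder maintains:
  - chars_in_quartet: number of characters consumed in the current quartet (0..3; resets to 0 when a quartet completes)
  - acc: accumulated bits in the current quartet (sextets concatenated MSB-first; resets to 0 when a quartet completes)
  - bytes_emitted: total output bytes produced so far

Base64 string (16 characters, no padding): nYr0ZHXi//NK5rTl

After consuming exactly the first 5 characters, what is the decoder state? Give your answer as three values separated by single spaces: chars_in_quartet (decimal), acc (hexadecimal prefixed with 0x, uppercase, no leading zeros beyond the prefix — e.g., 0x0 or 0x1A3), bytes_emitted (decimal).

After char 0 ('n'=39): chars_in_quartet=1 acc=0x27 bytes_emitted=0
After char 1 ('Y'=24): chars_in_quartet=2 acc=0x9D8 bytes_emitted=0
After char 2 ('r'=43): chars_in_quartet=3 acc=0x2762B bytes_emitted=0
After char 3 ('0'=52): chars_in_quartet=4 acc=0x9D8AF4 -> emit 9D 8A F4, reset; bytes_emitted=3
After char 4 ('Z'=25): chars_in_quartet=1 acc=0x19 bytes_emitted=3

Answer: 1 0x19 3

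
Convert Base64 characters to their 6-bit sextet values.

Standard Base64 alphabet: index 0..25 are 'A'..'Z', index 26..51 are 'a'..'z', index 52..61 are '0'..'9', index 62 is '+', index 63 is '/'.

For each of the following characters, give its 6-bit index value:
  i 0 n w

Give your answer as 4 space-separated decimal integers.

'i': a..z range, 26 + ord('i') − ord('a') = 34
'0': 0..9 range, 52 + ord('0') − ord('0') = 52
'n': a..z range, 26 + ord('n') − ord('a') = 39
'w': a..z range, 26 + ord('w') − ord('a') = 48

Answer: 34 52 39 48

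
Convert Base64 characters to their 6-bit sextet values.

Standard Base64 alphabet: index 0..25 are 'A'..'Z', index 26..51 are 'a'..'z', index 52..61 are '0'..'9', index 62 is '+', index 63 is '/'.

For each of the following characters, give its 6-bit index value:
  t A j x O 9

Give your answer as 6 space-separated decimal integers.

't': a..z range, 26 + ord('t') − ord('a') = 45
'A': A..Z range, ord('A') − ord('A') = 0
'j': a..z range, 26 + ord('j') − ord('a') = 35
'x': a..z range, 26 + ord('x') − ord('a') = 49
'O': A..Z range, ord('O') − ord('A') = 14
'9': 0..9 range, 52 + ord('9') − ord('0') = 61

Answer: 45 0 35 49 14 61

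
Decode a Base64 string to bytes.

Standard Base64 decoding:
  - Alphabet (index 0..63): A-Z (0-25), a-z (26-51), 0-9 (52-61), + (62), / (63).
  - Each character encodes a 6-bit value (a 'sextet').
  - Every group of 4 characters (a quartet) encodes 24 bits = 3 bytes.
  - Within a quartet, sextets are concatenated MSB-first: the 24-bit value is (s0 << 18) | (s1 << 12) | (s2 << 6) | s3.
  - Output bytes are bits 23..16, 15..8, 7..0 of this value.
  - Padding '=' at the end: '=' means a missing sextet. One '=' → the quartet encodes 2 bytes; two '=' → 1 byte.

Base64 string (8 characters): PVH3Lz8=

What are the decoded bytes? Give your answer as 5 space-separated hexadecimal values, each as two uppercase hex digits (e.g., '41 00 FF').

Answer: 3D 51 F7 2F 3F

Derivation:
After char 0 ('P'=15): chars_in_quartet=1 acc=0xF bytes_emitted=0
After char 1 ('V'=21): chars_in_quartet=2 acc=0x3D5 bytes_emitted=0
After char 2 ('H'=7): chars_in_quartet=3 acc=0xF547 bytes_emitted=0
After char 3 ('3'=55): chars_in_quartet=4 acc=0x3D51F7 -> emit 3D 51 F7, reset; bytes_emitted=3
After char 4 ('L'=11): chars_in_quartet=1 acc=0xB bytes_emitted=3
After char 5 ('z'=51): chars_in_quartet=2 acc=0x2F3 bytes_emitted=3
After char 6 ('8'=60): chars_in_quartet=3 acc=0xBCFC bytes_emitted=3
Padding '=': partial quartet acc=0xBCFC -> emit 2F 3F; bytes_emitted=5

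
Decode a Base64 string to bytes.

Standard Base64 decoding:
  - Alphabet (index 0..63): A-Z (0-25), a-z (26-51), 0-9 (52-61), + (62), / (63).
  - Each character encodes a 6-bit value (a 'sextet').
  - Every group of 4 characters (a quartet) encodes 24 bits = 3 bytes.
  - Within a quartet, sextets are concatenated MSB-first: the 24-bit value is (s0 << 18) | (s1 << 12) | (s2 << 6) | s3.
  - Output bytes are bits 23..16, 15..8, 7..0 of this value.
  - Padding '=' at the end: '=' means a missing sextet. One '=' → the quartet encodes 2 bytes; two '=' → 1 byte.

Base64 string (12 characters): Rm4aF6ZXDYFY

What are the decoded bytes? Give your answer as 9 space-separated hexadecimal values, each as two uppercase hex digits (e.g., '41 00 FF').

After char 0 ('R'=17): chars_in_quartet=1 acc=0x11 bytes_emitted=0
After char 1 ('m'=38): chars_in_quartet=2 acc=0x466 bytes_emitted=0
After char 2 ('4'=56): chars_in_quartet=3 acc=0x119B8 bytes_emitted=0
After char 3 ('a'=26): chars_in_quartet=4 acc=0x466E1A -> emit 46 6E 1A, reset; bytes_emitted=3
After char 4 ('F'=5): chars_in_quartet=1 acc=0x5 bytes_emitted=3
After char 5 ('6'=58): chars_in_quartet=2 acc=0x17A bytes_emitted=3
After char 6 ('Z'=25): chars_in_quartet=3 acc=0x5E99 bytes_emitted=3
After char 7 ('X'=23): chars_in_quartet=4 acc=0x17A657 -> emit 17 A6 57, reset; bytes_emitted=6
After char 8 ('D'=3): chars_in_quartet=1 acc=0x3 bytes_emitted=6
After char 9 ('Y'=24): chars_in_quartet=2 acc=0xD8 bytes_emitted=6
After char 10 ('F'=5): chars_in_quartet=3 acc=0x3605 bytes_emitted=6
After char 11 ('Y'=24): chars_in_quartet=4 acc=0xD8158 -> emit 0D 81 58, reset; bytes_emitted=9

Answer: 46 6E 1A 17 A6 57 0D 81 58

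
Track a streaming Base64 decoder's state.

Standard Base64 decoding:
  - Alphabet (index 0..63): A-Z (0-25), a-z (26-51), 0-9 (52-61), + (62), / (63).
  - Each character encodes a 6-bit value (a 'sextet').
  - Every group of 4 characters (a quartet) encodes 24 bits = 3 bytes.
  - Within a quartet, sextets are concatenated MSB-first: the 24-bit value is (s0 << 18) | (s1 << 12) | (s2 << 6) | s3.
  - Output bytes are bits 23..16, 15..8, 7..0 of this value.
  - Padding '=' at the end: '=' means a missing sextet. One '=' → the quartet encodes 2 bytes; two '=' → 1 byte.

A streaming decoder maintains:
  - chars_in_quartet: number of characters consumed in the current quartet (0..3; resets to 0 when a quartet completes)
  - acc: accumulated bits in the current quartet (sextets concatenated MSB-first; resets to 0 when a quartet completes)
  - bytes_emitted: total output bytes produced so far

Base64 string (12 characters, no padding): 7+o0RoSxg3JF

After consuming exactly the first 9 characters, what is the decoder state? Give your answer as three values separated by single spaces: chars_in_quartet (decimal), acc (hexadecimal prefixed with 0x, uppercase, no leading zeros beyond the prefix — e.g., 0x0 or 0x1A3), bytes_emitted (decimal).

Answer: 1 0x20 6

Derivation:
After char 0 ('7'=59): chars_in_quartet=1 acc=0x3B bytes_emitted=0
After char 1 ('+'=62): chars_in_quartet=2 acc=0xEFE bytes_emitted=0
After char 2 ('o'=40): chars_in_quartet=3 acc=0x3BFA8 bytes_emitted=0
After char 3 ('0'=52): chars_in_quartet=4 acc=0xEFEA34 -> emit EF EA 34, reset; bytes_emitted=3
After char 4 ('R'=17): chars_in_quartet=1 acc=0x11 bytes_emitted=3
After char 5 ('o'=40): chars_in_quartet=2 acc=0x468 bytes_emitted=3
After char 6 ('S'=18): chars_in_quartet=3 acc=0x11A12 bytes_emitted=3
After char 7 ('x'=49): chars_in_quartet=4 acc=0x4684B1 -> emit 46 84 B1, reset; bytes_emitted=6
After char 8 ('g'=32): chars_in_quartet=1 acc=0x20 bytes_emitted=6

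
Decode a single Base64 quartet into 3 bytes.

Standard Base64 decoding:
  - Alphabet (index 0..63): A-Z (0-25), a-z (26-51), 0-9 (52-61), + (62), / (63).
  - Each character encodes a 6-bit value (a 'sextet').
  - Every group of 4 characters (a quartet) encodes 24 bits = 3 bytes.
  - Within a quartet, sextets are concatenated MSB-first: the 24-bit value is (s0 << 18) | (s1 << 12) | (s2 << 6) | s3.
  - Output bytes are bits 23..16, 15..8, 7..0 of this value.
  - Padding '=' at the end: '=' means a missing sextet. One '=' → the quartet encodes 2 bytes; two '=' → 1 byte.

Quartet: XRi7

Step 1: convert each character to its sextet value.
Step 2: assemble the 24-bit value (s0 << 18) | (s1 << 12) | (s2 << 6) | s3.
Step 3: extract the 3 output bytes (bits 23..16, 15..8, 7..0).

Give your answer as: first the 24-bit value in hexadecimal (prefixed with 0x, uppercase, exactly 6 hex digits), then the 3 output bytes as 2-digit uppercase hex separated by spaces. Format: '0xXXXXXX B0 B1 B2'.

Sextets: X=23, R=17, i=34, 7=59
24-bit: (23<<18) | (17<<12) | (34<<6) | 59
      = 0x5C0000 | 0x011000 | 0x000880 | 0x00003B
      = 0x5D18BB
Bytes: (v>>16)&0xFF=5D, (v>>8)&0xFF=18, v&0xFF=BB

Answer: 0x5D18BB 5D 18 BB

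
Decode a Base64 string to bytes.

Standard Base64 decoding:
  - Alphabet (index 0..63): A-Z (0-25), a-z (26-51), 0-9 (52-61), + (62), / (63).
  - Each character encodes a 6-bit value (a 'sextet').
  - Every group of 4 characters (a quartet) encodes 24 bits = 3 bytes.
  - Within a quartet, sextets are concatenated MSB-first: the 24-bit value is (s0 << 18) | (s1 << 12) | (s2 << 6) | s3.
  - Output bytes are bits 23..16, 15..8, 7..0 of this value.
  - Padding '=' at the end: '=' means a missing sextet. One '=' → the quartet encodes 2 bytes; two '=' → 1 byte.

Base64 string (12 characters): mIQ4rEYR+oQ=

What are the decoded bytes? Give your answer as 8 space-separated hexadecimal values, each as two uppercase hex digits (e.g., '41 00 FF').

After char 0 ('m'=38): chars_in_quartet=1 acc=0x26 bytes_emitted=0
After char 1 ('I'=8): chars_in_quartet=2 acc=0x988 bytes_emitted=0
After char 2 ('Q'=16): chars_in_quartet=3 acc=0x26210 bytes_emitted=0
After char 3 ('4'=56): chars_in_quartet=4 acc=0x988438 -> emit 98 84 38, reset; bytes_emitted=3
After char 4 ('r'=43): chars_in_quartet=1 acc=0x2B bytes_emitted=3
After char 5 ('E'=4): chars_in_quartet=2 acc=0xAC4 bytes_emitted=3
After char 6 ('Y'=24): chars_in_quartet=3 acc=0x2B118 bytes_emitted=3
After char 7 ('R'=17): chars_in_quartet=4 acc=0xAC4611 -> emit AC 46 11, reset; bytes_emitted=6
After char 8 ('+'=62): chars_in_quartet=1 acc=0x3E bytes_emitted=6
After char 9 ('o'=40): chars_in_quartet=2 acc=0xFA8 bytes_emitted=6
After char 10 ('Q'=16): chars_in_quartet=3 acc=0x3EA10 bytes_emitted=6
Padding '=': partial quartet acc=0x3EA10 -> emit FA 84; bytes_emitted=8

Answer: 98 84 38 AC 46 11 FA 84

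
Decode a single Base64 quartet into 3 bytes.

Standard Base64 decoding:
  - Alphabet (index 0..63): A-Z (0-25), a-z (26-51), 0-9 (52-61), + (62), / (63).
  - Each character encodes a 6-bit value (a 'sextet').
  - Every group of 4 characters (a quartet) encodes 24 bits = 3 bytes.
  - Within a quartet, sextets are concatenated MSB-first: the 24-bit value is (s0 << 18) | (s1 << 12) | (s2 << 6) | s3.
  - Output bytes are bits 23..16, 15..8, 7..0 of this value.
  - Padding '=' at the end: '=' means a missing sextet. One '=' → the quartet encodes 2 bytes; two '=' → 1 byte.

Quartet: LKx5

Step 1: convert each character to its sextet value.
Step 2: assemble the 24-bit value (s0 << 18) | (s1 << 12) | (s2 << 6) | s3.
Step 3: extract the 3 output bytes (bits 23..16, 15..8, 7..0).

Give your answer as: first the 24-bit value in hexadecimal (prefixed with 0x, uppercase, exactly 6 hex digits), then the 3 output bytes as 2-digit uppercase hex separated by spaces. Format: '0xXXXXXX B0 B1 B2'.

Answer: 0x2CAC79 2C AC 79

Derivation:
Sextets: L=11, K=10, x=49, 5=57
24-bit: (11<<18) | (10<<12) | (49<<6) | 57
      = 0x2C0000 | 0x00A000 | 0x000C40 | 0x000039
      = 0x2CAC79
Bytes: (v>>16)&0xFF=2C, (v>>8)&0xFF=AC, v&0xFF=79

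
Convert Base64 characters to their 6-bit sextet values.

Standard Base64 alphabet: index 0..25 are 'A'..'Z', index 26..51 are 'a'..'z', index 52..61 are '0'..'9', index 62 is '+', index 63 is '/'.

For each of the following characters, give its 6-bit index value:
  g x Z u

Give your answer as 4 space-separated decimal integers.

'g': a..z range, 26 + ord('g') − ord('a') = 32
'x': a..z range, 26 + ord('x') − ord('a') = 49
'Z': A..Z range, ord('Z') − ord('A') = 25
'u': a..z range, 26 + ord('u') − ord('a') = 46

Answer: 32 49 25 46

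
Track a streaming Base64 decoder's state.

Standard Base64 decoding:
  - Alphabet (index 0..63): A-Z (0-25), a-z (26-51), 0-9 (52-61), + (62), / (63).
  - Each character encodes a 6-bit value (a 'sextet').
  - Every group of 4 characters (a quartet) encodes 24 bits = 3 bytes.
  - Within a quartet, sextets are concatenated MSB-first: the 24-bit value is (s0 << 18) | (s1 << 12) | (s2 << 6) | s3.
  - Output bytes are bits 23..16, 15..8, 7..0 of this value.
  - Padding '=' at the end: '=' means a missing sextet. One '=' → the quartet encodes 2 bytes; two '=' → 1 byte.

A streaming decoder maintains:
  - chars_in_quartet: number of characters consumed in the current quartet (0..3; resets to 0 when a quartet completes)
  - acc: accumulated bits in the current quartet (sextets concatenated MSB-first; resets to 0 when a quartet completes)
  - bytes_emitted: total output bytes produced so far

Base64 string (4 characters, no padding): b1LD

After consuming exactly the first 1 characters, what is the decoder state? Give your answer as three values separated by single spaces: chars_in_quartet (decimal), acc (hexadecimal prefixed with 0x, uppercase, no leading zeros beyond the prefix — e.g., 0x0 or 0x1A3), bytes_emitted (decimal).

After char 0 ('b'=27): chars_in_quartet=1 acc=0x1B bytes_emitted=0

Answer: 1 0x1B 0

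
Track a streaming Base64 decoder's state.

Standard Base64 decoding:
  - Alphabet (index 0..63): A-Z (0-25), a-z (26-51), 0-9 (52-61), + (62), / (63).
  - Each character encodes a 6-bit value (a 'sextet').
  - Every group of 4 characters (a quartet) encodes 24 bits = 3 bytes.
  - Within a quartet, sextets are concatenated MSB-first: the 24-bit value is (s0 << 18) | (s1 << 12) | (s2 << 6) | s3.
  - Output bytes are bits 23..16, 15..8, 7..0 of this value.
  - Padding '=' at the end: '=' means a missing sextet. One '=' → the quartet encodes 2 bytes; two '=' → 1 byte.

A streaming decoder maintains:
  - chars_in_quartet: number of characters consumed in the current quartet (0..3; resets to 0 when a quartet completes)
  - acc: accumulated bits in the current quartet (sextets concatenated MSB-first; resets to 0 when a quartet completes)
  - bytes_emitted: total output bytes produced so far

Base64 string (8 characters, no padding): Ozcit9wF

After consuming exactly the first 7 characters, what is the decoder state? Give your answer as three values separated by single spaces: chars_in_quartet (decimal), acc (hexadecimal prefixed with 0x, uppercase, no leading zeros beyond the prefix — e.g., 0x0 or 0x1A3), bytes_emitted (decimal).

Answer: 3 0x2DF70 3

Derivation:
After char 0 ('O'=14): chars_in_quartet=1 acc=0xE bytes_emitted=0
After char 1 ('z'=51): chars_in_quartet=2 acc=0x3B3 bytes_emitted=0
After char 2 ('c'=28): chars_in_quartet=3 acc=0xECDC bytes_emitted=0
After char 3 ('i'=34): chars_in_quartet=4 acc=0x3B3722 -> emit 3B 37 22, reset; bytes_emitted=3
After char 4 ('t'=45): chars_in_quartet=1 acc=0x2D bytes_emitted=3
After char 5 ('9'=61): chars_in_quartet=2 acc=0xB7D bytes_emitted=3
After char 6 ('w'=48): chars_in_quartet=3 acc=0x2DF70 bytes_emitted=3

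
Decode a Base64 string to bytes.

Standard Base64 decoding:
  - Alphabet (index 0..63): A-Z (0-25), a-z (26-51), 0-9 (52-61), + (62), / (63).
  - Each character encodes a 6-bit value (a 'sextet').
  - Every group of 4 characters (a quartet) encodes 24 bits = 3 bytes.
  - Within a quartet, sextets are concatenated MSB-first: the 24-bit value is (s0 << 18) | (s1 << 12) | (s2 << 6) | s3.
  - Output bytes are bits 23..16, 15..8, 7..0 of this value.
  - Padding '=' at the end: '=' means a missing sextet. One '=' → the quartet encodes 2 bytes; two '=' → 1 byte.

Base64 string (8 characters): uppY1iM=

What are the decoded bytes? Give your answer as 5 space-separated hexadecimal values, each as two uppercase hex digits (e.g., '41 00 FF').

Answer: BA 9A 58 D6 23

Derivation:
After char 0 ('u'=46): chars_in_quartet=1 acc=0x2E bytes_emitted=0
After char 1 ('p'=41): chars_in_quartet=2 acc=0xBA9 bytes_emitted=0
After char 2 ('p'=41): chars_in_quartet=3 acc=0x2EA69 bytes_emitted=0
After char 3 ('Y'=24): chars_in_quartet=4 acc=0xBA9A58 -> emit BA 9A 58, reset; bytes_emitted=3
After char 4 ('1'=53): chars_in_quartet=1 acc=0x35 bytes_emitted=3
After char 5 ('i'=34): chars_in_quartet=2 acc=0xD62 bytes_emitted=3
After char 6 ('M'=12): chars_in_quartet=3 acc=0x3588C bytes_emitted=3
Padding '=': partial quartet acc=0x3588C -> emit D6 23; bytes_emitted=5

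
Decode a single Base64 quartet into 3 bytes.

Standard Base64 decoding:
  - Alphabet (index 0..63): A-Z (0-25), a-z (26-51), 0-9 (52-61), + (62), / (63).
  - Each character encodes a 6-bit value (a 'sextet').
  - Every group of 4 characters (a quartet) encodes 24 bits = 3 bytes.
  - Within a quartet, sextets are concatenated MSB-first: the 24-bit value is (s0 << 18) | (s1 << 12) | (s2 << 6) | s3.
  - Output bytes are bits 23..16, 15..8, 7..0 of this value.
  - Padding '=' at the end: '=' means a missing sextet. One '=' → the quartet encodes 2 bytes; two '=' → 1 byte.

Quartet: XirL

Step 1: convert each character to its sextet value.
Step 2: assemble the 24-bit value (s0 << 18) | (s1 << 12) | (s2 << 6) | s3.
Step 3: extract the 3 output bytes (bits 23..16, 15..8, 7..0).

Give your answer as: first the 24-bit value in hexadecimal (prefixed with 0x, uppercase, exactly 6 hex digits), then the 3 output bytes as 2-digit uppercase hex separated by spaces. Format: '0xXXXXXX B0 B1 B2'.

Answer: 0x5E2ACB 5E 2A CB

Derivation:
Sextets: X=23, i=34, r=43, L=11
24-bit: (23<<18) | (34<<12) | (43<<6) | 11
      = 0x5C0000 | 0x022000 | 0x000AC0 | 0x00000B
      = 0x5E2ACB
Bytes: (v>>16)&0xFF=5E, (v>>8)&0xFF=2A, v&0xFF=CB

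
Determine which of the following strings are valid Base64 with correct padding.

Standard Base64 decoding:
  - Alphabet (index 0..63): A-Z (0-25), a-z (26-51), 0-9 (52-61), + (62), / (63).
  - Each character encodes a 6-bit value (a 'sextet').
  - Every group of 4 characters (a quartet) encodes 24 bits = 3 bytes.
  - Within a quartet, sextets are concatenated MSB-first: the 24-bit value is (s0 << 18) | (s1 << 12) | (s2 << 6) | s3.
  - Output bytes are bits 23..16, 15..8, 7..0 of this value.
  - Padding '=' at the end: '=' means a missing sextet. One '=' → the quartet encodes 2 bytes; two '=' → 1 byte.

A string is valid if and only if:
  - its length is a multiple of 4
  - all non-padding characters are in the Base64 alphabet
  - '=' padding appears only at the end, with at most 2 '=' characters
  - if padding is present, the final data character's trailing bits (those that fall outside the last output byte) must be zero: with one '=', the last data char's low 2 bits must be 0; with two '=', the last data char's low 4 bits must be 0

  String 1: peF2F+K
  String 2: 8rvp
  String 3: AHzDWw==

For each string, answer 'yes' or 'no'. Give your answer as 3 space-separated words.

Answer: no yes yes

Derivation:
String 1: 'peF2F+K' → invalid (len=7 not mult of 4)
String 2: '8rvp' → valid
String 3: 'AHzDWw==' → valid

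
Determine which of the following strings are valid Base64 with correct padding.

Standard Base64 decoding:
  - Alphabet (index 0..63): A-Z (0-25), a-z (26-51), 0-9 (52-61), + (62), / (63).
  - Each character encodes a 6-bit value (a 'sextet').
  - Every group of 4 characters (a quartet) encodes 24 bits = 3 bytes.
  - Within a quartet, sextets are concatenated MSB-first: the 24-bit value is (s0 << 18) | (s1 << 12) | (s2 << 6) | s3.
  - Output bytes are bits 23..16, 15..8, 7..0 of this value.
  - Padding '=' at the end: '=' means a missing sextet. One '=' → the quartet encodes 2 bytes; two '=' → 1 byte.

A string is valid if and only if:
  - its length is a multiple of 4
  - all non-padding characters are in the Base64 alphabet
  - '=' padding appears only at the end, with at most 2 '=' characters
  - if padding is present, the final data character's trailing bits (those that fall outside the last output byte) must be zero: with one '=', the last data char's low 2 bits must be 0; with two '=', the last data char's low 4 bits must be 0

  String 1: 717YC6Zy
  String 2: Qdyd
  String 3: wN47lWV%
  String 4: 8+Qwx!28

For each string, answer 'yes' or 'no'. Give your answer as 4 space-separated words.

String 1: '717YC6Zy' → valid
String 2: 'Qdyd' → valid
String 3: 'wN47lWV%' → invalid (bad char(s): ['%'])
String 4: '8+Qwx!28' → invalid (bad char(s): ['!'])

Answer: yes yes no no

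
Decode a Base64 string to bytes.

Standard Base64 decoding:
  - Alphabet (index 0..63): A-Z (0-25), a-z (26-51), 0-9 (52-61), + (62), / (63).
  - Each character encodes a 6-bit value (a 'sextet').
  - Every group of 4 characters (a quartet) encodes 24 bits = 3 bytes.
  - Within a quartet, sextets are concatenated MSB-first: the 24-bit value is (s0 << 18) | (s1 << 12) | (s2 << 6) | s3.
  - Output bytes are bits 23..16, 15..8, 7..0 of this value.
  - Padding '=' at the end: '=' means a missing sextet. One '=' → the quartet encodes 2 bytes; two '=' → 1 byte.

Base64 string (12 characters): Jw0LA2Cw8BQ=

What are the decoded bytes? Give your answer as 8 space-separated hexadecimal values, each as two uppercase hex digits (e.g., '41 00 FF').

After char 0 ('J'=9): chars_in_quartet=1 acc=0x9 bytes_emitted=0
After char 1 ('w'=48): chars_in_quartet=2 acc=0x270 bytes_emitted=0
After char 2 ('0'=52): chars_in_quartet=3 acc=0x9C34 bytes_emitted=0
After char 3 ('L'=11): chars_in_quartet=4 acc=0x270D0B -> emit 27 0D 0B, reset; bytes_emitted=3
After char 4 ('A'=0): chars_in_quartet=1 acc=0x0 bytes_emitted=3
After char 5 ('2'=54): chars_in_quartet=2 acc=0x36 bytes_emitted=3
After char 6 ('C'=2): chars_in_quartet=3 acc=0xD82 bytes_emitted=3
After char 7 ('w'=48): chars_in_quartet=4 acc=0x360B0 -> emit 03 60 B0, reset; bytes_emitted=6
After char 8 ('8'=60): chars_in_quartet=1 acc=0x3C bytes_emitted=6
After char 9 ('B'=1): chars_in_quartet=2 acc=0xF01 bytes_emitted=6
After char 10 ('Q'=16): chars_in_quartet=3 acc=0x3C050 bytes_emitted=6
Padding '=': partial quartet acc=0x3C050 -> emit F0 14; bytes_emitted=8

Answer: 27 0D 0B 03 60 B0 F0 14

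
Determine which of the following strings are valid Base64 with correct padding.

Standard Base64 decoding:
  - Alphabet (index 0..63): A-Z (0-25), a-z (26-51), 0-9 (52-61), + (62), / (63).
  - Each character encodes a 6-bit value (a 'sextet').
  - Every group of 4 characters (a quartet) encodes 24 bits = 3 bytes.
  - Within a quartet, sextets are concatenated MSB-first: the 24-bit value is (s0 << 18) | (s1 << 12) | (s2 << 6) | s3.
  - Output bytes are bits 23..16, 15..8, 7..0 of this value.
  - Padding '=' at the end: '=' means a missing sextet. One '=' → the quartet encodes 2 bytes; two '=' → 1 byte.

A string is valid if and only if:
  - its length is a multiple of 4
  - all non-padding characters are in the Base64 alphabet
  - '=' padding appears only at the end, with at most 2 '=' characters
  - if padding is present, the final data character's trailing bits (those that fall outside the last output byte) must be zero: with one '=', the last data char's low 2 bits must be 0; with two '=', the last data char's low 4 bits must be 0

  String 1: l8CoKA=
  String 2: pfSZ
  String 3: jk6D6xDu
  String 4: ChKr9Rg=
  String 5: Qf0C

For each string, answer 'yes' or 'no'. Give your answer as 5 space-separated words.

Answer: no yes yes yes yes

Derivation:
String 1: 'l8CoKA=' → invalid (len=7 not mult of 4)
String 2: 'pfSZ' → valid
String 3: 'jk6D6xDu' → valid
String 4: 'ChKr9Rg=' → valid
String 5: 'Qf0C' → valid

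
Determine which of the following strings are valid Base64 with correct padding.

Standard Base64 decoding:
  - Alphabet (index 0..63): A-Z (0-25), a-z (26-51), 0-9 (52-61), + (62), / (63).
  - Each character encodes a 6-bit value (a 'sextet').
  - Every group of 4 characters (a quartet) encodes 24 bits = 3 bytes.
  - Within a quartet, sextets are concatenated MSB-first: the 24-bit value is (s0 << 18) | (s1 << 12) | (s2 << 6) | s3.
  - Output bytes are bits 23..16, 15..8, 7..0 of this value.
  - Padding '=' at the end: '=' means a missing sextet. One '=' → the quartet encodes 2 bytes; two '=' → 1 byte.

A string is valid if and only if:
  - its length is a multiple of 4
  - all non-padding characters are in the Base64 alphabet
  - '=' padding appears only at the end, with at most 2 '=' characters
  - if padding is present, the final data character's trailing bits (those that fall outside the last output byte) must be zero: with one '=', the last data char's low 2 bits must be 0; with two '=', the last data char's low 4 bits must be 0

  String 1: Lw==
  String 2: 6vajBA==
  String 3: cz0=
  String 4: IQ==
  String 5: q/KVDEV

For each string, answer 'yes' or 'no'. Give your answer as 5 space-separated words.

Answer: yes yes yes yes no

Derivation:
String 1: 'Lw==' → valid
String 2: '6vajBA==' → valid
String 3: 'cz0=' → valid
String 4: 'IQ==' → valid
String 5: 'q/KVDEV' → invalid (len=7 not mult of 4)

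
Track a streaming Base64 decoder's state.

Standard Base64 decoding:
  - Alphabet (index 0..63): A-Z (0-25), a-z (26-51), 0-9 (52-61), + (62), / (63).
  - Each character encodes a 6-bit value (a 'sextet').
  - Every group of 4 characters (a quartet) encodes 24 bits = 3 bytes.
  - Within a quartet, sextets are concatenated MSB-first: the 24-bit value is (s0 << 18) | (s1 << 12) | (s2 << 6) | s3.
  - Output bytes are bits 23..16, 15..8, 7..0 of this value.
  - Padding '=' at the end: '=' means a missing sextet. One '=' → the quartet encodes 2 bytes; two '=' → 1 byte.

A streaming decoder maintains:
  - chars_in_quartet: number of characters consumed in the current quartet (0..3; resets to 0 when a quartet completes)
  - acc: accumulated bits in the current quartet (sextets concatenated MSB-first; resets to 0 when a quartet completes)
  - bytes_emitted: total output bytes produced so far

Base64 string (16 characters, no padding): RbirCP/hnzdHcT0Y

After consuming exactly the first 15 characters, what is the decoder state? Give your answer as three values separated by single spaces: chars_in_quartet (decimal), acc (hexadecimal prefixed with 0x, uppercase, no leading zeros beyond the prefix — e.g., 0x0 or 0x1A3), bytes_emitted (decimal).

Answer: 3 0x1C4F4 9

Derivation:
After char 0 ('R'=17): chars_in_quartet=1 acc=0x11 bytes_emitted=0
After char 1 ('b'=27): chars_in_quartet=2 acc=0x45B bytes_emitted=0
After char 2 ('i'=34): chars_in_quartet=3 acc=0x116E2 bytes_emitted=0
After char 3 ('r'=43): chars_in_quartet=4 acc=0x45B8AB -> emit 45 B8 AB, reset; bytes_emitted=3
After char 4 ('C'=2): chars_in_quartet=1 acc=0x2 bytes_emitted=3
After char 5 ('P'=15): chars_in_quartet=2 acc=0x8F bytes_emitted=3
After char 6 ('/'=63): chars_in_quartet=3 acc=0x23FF bytes_emitted=3
After char 7 ('h'=33): chars_in_quartet=4 acc=0x8FFE1 -> emit 08 FF E1, reset; bytes_emitted=6
After char 8 ('n'=39): chars_in_quartet=1 acc=0x27 bytes_emitted=6
After char 9 ('z'=51): chars_in_quartet=2 acc=0x9F3 bytes_emitted=6
After char 10 ('d'=29): chars_in_quartet=3 acc=0x27CDD bytes_emitted=6
After char 11 ('H'=7): chars_in_quartet=4 acc=0x9F3747 -> emit 9F 37 47, reset; bytes_emitted=9
After char 12 ('c'=28): chars_in_quartet=1 acc=0x1C bytes_emitted=9
After char 13 ('T'=19): chars_in_quartet=2 acc=0x713 bytes_emitted=9
After char 14 ('0'=52): chars_in_quartet=3 acc=0x1C4F4 bytes_emitted=9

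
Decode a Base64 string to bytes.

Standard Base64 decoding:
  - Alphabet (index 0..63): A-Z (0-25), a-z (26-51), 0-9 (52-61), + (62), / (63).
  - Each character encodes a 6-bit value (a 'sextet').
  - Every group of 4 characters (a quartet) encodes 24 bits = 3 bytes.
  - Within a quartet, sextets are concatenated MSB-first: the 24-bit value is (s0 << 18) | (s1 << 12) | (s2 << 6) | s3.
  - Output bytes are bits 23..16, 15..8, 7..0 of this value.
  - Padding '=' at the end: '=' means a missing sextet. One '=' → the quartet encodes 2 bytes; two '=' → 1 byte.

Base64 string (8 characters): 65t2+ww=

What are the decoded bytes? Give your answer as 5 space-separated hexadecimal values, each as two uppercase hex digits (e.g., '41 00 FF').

Answer: EB 9B 76 FB 0C

Derivation:
After char 0 ('6'=58): chars_in_quartet=1 acc=0x3A bytes_emitted=0
After char 1 ('5'=57): chars_in_quartet=2 acc=0xEB9 bytes_emitted=0
After char 2 ('t'=45): chars_in_quartet=3 acc=0x3AE6D bytes_emitted=0
After char 3 ('2'=54): chars_in_quartet=4 acc=0xEB9B76 -> emit EB 9B 76, reset; bytes_emitted=3
After char 4 ('+'=62): chars_in_quartet=1 acc=0x3E bytes_emitted=3
After char 5 ('w'=48): chars_in_quartet=2 acc=0xFB0 bytes_emitted=3
After char 6 ('w'=48): chars_in_quartet=3 acc=0x3EC30 bytes_emitted=3
Padding '=': partial quartet acc=0x3EC30 -> emit FB 0C; bytes_emitted=5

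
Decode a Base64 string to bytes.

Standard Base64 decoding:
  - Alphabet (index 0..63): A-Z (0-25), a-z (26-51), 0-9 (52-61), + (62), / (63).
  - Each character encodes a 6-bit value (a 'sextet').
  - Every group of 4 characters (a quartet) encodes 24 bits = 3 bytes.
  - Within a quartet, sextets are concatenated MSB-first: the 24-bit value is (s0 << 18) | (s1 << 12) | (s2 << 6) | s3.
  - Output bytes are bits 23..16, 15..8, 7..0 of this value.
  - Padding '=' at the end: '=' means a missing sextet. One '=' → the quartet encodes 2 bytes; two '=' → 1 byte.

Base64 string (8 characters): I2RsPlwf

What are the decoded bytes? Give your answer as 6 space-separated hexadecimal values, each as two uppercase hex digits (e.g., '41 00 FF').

Answer: 23 64 6C 3E 5C 1F

Derivation:
After char 0 ('I'=8): chars_in_quartet=1 acc=0x8 bytes_emitted=0
After char 1 ('2'=54): chars_in_quartet=2 acc=0x236 bytes_emitted=0
After char 2 ('R'=17): chars_in_quartet=3 acc=0x8D91 bytes_emitted=0
After char 3 ('s'=44): chars_in_quartet=4 acc=0x23646C -> emit 23 64 6C, reset; bytes_emitted=3
After char 4 ('P'=15): chars_in_quartet=1 acc=0xF bytes_emitted=3
After char 5 ('l'=37): chars_in_quartet=2 acc=0x3E5 bytes_emitted=3
After char 6 ('w'=48): chars_in_quartet=3 acc=0xF970 bytes_emitted=3
After char 7 ('f'=31): chars_in_quartet=4 acc=0x3E5C1F -> emit 3E 5C 1F, reset; bytes_emitted=6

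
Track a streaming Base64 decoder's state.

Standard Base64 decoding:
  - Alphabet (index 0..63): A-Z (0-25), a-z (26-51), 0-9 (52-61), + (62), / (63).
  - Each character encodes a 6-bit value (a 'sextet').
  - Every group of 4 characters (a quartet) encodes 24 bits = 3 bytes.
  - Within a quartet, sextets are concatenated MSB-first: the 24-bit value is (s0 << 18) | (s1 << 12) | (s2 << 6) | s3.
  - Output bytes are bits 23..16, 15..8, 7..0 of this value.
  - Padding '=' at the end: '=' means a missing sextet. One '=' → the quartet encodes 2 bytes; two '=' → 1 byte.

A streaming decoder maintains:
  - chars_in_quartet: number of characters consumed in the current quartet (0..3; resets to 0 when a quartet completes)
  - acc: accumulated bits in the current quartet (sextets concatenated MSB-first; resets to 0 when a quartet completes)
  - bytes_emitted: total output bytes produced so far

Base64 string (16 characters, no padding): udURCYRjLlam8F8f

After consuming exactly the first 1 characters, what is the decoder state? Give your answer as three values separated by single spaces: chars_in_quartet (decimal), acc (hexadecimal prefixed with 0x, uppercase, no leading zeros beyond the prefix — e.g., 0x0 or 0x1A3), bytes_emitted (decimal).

After char 0 ('u'=46): chars_in_quartet=1 acc=0x2E bytes_emitted=0

Answer: 1 0x2E 0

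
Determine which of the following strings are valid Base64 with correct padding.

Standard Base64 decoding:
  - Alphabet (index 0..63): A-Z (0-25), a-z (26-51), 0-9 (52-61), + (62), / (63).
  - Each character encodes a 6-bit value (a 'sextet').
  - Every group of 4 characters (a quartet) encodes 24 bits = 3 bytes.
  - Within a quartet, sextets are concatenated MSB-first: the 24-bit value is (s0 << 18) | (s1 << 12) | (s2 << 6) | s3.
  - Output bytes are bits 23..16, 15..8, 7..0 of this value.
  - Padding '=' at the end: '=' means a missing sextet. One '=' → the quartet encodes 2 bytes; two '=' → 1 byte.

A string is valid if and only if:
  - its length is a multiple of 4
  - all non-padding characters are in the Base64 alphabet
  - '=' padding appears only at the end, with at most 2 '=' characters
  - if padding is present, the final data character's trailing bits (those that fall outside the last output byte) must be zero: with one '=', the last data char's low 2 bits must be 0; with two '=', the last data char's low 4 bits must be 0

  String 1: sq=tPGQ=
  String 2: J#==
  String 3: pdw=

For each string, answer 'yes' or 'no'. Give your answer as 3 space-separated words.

Answer: no no yes

Derivation:
String 1: 'sq=tPGQ=' → invalid (bad char(s): ['=']; '=' in middle)
String 2: 'J#==' → invalid (bad char(s): ['#'])
String 3: 'pdw=' → valid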